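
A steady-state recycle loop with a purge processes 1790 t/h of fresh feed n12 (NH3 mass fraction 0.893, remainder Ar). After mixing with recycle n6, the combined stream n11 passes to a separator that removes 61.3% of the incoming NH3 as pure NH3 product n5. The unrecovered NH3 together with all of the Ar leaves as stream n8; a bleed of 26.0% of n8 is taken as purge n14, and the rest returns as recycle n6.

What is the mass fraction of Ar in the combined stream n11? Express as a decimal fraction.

0.247

Ar enters only via n12 and leaves only via the purge: 1790×0.107 = 0.260×(Ar in n8), and the separator passes all Ar, so Ar in n11 = Ar in n8 = 736.65 t/h.
NH3 in n11: m_A = 1790×0.893 + (1−0.260)·(1−0.613)·m_A, so m_A = 1598.5/0.7136 = 2239.9 t/h.
n11 = 2239.9 + 736.65 = 2976.6 t/h.
Ar fraction in n11 = 736.65/2976.6 = 0.247.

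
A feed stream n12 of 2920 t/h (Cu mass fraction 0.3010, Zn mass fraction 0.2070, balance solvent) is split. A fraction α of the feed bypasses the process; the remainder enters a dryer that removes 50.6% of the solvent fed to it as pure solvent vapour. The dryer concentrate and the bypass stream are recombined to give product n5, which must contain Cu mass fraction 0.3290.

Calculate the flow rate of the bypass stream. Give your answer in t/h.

All 2920×0.301 = 878.92 t/h of Cu reaches n5, so n5 = 878.92/0.329 = 2671.5 t/h and vapour = 248.51 t/h.
The evaporator receives (1−α)·2920 of feed at 0.492 solvent and removes 0.506 of that solvent:
0.506×0.492×(1−α)×2920 = 248.51
(1−α) = 248.51/726.94 = 0.3419;  α = 0.6581.
Bypass flow = 0.6581×2920 = 1921.8 t/h.

1922 t/h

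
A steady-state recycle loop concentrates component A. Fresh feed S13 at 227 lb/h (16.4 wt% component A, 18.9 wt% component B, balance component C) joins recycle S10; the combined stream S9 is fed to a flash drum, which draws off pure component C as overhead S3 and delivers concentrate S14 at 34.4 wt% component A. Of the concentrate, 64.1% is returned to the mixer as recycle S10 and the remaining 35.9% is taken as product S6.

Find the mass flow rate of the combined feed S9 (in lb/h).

420.2 lb/h

Overall component A balance (none leaves overhead): component A in fresh feed = component A in product, i.e. 227×0.164 = (1−0.641)·S14·0.344.
S14 = 37.228/(0.344×0.359) = 301.45 lb/h.
Recycle S10 = 0.641×301.45 = 193.23 lb/h.
Combined feed S9 = 227 + 193.23 = 420.23 lb/h.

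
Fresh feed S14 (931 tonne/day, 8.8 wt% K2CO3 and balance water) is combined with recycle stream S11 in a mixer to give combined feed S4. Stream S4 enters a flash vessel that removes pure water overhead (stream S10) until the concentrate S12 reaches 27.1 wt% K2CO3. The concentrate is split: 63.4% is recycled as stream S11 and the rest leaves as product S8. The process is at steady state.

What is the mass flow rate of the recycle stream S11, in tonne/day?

523.7 tonne/day

Overall K2CO3 balance (none leaves overhead): K2CO3 in fresh feed = K2CO3 in product, i.e. 931×0.088 = (1−0.634)·S12·0.271.
S12 = 81.928/(0.271×0.366) = 826 tonne/day.
Recycle S11 = 0.634×826 = 523.69 tonne/day.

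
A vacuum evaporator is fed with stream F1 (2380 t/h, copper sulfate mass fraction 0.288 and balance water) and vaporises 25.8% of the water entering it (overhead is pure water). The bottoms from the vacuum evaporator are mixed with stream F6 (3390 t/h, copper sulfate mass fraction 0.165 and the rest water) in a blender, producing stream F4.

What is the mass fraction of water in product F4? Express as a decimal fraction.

Vapour removed = 0.258×0.712×2380 = 437.2 t/h; concentrate = 1942.8 t/h.
water reaching the mixer = 1257.4 (from concentrate) + 3390×0.835 = 4088 t/h.
Product flow = 1942.8 + 3390 = 5332.8 t/h; water fraction = 0.767.

0.767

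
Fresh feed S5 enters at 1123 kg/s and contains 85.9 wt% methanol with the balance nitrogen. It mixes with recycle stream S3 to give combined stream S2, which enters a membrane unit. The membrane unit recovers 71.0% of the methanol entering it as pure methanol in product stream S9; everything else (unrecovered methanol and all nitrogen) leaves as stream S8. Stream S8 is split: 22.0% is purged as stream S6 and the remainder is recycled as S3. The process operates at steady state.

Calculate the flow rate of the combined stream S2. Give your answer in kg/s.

1966 kg/s

nitrogen enters only via S5 and leaves only via the purge: 1123×0.141 = 0.220×(nitrogen in S8), and the membrane unit passes all nitrogen, so nitrogen in S2 = nitrogen in S8 = 719.74 kg/s.
methanol in S2: m_A = 1123×0.859 + (1−0.220)·(1−0.710)·m_A, so m_A = 964.66/0.7738 = 1246.6 kg/s.
S2 = 1246.6 + 719.74 = 1966.4 kg/s.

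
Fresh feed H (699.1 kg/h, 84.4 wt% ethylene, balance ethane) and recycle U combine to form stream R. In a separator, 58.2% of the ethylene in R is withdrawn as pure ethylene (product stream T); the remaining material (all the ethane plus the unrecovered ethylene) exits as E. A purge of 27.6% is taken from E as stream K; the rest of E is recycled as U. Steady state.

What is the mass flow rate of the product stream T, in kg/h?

492.4 kg/h

ethylene in R: m_A = 699.1×0.844 + (1−0.276)·(1−0.582)·m_A, so m_A = 590.04/0.6974 = 846.1 kg/h.
Product T = 0.582×846.1 = 492.43 kg/h.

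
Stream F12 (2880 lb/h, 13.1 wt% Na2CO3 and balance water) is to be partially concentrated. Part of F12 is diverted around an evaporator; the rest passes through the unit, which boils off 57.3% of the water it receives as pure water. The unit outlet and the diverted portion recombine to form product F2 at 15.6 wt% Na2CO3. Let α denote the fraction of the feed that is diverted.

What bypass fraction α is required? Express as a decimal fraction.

0.678

All 2880×0.131 = 377.28 lb/h of Na2CO3 reaches F2, so F2 = 377.28/0.156 = 2418.5 lb/h and vapour = 461.54 lb/h.
The evaporator receives (1−α)·2880 of feed at 0.869 water and removes 0.573 of that water:
0.573×0.869×(1−α)×2880 = 461.54
(1−α) = 461.54/1434.1 = 0.3218;  α = 0.6782.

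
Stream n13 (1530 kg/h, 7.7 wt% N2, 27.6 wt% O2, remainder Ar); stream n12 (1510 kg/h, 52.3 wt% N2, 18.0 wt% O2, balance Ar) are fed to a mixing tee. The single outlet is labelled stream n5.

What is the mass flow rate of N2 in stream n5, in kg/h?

907.5 kg/h

N2 out = N2 in = 1530×0.077 + 1510×0.523 = 907.54 kg/h.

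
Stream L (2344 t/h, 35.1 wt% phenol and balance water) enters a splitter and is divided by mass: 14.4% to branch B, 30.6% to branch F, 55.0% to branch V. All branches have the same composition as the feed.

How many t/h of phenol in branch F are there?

251.8 t/h

Branch F total = 0.306×2344 = 717.26 t/h.
phenol in F = 0.351×717.26 = 251.76 t/h.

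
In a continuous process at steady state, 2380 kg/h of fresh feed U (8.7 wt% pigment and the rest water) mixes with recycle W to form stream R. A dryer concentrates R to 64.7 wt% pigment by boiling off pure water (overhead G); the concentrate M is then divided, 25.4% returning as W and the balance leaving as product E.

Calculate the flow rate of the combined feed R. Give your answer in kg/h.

2489 kg/h

Overall pigment balance (none leaves overhead): pigment in fresh feed = pigment in product, i.e. 2380×0.087 = (1−0.254)·M·0.647.
M = 207.06/(0.647×0.746) = 429 kg/h.
Recycle W = 0.254×429 = 108.96 kg/h.
Combined feed R = 2380 + 108.96 = 2489 kg/h.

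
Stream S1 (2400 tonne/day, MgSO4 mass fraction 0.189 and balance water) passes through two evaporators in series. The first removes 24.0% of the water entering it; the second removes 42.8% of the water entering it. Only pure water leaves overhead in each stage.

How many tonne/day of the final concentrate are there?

water in feed = 2400×0.811 = 1946.4 tonne/day.
After stage 1: water left = (1−0.240)×1946.4 = 1479.3; stream total = 1932.9 tonne/day.
After stage 2: water left = (1−0.428)×1479.3 = 846.14; final concentrate = 1299.7 tonne/day.

1300 tonne/day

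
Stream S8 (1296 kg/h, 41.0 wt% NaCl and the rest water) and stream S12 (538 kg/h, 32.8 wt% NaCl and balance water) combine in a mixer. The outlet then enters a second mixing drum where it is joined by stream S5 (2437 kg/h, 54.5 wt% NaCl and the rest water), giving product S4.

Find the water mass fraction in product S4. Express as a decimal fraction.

0.523

Overall, product flow = 4271 kg/h.
water in = 1296×0.590 + 538×0.672 + 2437×0.455 = 2235 kg/h.
water fraction in S4 = 0.523.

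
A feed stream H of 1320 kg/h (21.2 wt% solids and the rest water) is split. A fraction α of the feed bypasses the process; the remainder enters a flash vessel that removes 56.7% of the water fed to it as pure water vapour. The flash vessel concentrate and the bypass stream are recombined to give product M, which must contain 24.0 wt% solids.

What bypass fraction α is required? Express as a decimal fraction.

All 1320×0.212 = 279.84 kg/h of solids reaches M, so M = 279.84/0.240 = 1166 kg/h and vapour = 154 kg/h.
The evaporator receives (1−α)·1320 of feed at 0.788 water and removes 0.567 of that water:
0.567×0.788×(1−α)×1320 = 154
(1−α) = 154/589.77 = 0.2611;  α = 0.7389.

0.739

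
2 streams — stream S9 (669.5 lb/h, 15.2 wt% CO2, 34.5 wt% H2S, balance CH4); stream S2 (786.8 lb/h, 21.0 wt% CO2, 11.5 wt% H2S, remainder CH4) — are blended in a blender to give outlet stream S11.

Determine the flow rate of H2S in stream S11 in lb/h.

H2S out = H2S in = 669.5×0.345 + 786.8×0.115 = 321.46 lb/h.

321.5 lb/h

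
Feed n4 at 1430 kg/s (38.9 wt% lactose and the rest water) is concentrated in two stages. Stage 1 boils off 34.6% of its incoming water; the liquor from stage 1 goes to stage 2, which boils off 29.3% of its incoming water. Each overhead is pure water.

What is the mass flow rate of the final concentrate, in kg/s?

960.3 kg/s

water in feed = 1430×0.611 = 873.73 kg/s.
After stage 1: water left = (1−0.346)×873.73 = 571.42; stream total = 1127.7 kg/s.
After stage 2: water left = (1−0.293)×571.42 = 403.99; final concentrate = 960.26 kg/s.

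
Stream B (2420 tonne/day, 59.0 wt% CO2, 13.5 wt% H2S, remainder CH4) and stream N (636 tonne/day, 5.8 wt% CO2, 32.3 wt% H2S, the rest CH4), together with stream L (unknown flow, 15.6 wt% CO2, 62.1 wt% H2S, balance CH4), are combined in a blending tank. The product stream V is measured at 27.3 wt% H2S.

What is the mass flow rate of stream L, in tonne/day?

Let L be the unknown flow. Total out = 3056 + L.
H2S balance: 532.13 + 0.621·L = 0.273·(3056 + L)
(0.621 − 0.273)·L = 0.273×3056 − 532.13 = 302.16
L = 302.16 / 0.348 = 868.28 tonne/day

868.3 tonne/day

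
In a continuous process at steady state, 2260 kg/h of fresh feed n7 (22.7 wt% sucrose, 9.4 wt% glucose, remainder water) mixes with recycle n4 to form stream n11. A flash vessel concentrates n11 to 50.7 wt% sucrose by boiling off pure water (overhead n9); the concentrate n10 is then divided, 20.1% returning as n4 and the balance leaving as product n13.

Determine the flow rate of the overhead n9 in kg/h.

Overall sucrose balance (none leaves overhead): sucrose in fresh feed = sucrose in product, i.e. 2260×0.227 = (1−0.201)·n10·0.507.
n10 = 513.02/(0.507×0.799) = 1266.4 kg/h.
Recycle n4 = 0.201×1266.4 = 254.55 kg/h.
Combined feed n11 = 2260 + 254.55 = 2514.6 kg/h.
Overhead n9 = n11 − n10 = 2514.6 − 1266.4 = 1248.1 kg/h.

1248 kg/h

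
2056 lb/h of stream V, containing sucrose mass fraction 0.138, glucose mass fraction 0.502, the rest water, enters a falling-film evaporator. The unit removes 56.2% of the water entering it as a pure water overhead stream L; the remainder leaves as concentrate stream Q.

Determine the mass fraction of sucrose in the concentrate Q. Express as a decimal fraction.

sucrose is not removed: 2056×0.138 = 283.73 lb/h of sucrose enters Q.
water entering = 2056×0.360 = 740.16 lb/h; overhead removed = 0.562×740.16 = 415.97 lb/h.
Concentrate = 2056 − 415.97 = 1640 lb/h.
Mass fraction = 283.73/1640 = 0.173.

0.173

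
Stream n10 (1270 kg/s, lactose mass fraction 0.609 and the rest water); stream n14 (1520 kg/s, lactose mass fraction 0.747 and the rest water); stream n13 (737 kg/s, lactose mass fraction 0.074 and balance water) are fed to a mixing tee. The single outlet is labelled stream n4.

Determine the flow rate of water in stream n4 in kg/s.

water out = water in = 1270×0.391 + 1520×0.253 + 737×0.926 = 1563.6 kg/s.

1564 kg/s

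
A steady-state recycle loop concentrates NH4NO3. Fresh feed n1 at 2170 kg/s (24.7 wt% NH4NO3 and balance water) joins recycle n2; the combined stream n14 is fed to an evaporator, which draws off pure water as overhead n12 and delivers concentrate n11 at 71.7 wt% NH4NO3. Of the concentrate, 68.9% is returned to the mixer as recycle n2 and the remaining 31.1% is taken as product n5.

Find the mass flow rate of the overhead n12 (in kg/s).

Overall NH4NO3 balance (none leaves overhead): NH4NO3 in fresh feed = NH4NO3 in product, i.e. 2170×0.247 = (1−0.689)·n11·0.717.
n11 = 535.99/(0.717×0.311) = 2403.7 kg/s.
Recycle n2 = 0.689×2403.7 = 1656.1 kg/s.
Combined feed n14 = 2170 + 1656.1 = 3826.1 kg/s.
Overhead n12 = n14 − n11 = 3826.1 − 2403.7 = 1422.5 kg/s.

1422 kg/s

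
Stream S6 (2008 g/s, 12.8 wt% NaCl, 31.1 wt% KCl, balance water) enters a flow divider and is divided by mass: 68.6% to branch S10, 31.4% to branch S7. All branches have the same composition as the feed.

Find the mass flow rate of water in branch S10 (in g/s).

Branch S10 total = 0.686×2008 = 1377.5 g/s.
water in S10 = 0.561×1377.5 = 772.77 g/s.

772.8 g/s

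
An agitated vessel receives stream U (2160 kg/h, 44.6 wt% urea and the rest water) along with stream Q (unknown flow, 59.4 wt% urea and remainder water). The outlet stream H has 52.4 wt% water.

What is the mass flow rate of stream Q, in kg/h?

Let Q be the unknown flow. Total out = 2160 + Q.
water balance: 1196.6 + 0.406·Q = 0.524·(2160 + Q)
(0.406 − 0.524)·Q = 0.524×2160 − 1196.6 = -64.8
Q = -64.8 / -0.118 = 549.15 kg/h

549.2 kg/h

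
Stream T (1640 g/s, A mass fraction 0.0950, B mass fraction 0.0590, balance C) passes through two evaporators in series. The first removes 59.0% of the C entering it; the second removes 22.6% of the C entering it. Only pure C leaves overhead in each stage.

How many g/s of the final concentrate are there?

692.9 g/s

C in feed = 1640×0.846 = 1387.4 g/s.
After stage 1: C left = (1−0.590)×1387.4 = 568.85; stream total = 821.41 g/s.
After stage 2: C left = (1−0.226)×568.85 = 440.29; final concentrate = 692.85 g/s.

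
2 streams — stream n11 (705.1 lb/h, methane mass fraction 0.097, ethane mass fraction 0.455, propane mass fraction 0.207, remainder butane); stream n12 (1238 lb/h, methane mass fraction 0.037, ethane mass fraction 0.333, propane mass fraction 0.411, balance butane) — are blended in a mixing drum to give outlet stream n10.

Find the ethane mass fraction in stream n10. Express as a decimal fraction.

0.377

Total flow out = 705.1 + 1238 = 1943.1 lb/h.
ethane in = 705.1×0.455 + 1238×0.333 = 733.07 lb/h.
ethane mass fraction in n10 = 733.07/1943.1 = 0.377.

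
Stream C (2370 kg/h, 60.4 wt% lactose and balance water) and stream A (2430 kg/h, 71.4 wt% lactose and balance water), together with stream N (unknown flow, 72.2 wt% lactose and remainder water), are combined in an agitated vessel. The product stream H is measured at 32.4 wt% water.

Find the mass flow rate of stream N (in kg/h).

Let N be the unknown flow. Total out = 4800 + N.
water balance: 1633.5 + 0.278·N = 0.324·(4800 + N)
(0.278 − 0.324)·N = 0.324×4800 − 1633.5 = -78.3
N = -78.3 / -0.046 = 1702.2 kg/h

1702 kg/h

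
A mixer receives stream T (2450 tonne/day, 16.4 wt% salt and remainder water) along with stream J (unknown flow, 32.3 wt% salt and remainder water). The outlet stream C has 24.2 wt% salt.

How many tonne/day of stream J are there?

Let J be the unknown flow. Total out = 2450 + J.
salt balance: 401.8 + 0.323·J = 0.242·(2450 + J)
(0.323 − 0.242)·J = 0.242×2450 − 401.8 = 191.1
J = 191.1 / 0.081 = 2359.3 tonne/day

2359 tonne/day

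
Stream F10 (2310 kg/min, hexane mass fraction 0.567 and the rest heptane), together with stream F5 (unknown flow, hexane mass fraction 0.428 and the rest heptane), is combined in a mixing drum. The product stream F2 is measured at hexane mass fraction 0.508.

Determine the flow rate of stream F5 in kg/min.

Let F5 be the unknown flow. Total out = 2310 + F5.
hexane balance: 1309.8 + 0.428·F5 = 0.508·(2310 + F5)
(0.428 − 0.508)·F5 = 0.508×2310 − 1309.8 = -136.29
F5 = -136.29 / -0.080 = 1703.6 kg/min

1704 kg/min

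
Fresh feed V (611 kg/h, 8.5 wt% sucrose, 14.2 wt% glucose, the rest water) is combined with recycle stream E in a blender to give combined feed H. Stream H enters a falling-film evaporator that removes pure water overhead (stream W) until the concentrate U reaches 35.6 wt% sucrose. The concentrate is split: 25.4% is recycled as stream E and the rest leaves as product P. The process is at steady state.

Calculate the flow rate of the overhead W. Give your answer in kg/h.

Overall sucrose balance (none leaves overhead): sucrose in fresh feed = sucrose in product, i.e. 611×0.085 = (1−0.254)·U·0.356.
U = 51.935/(0.356×0.746) = 195.56 kg/h.
Recycle E = 0.254×195.56 = 49.671 kg/h.
Combined feed H = 611 + 49.671 = 660.67 kg/h.
Overhead W = H − U = 660.67 − 195.56 = 465.12 kg/h.

465.1 kg/h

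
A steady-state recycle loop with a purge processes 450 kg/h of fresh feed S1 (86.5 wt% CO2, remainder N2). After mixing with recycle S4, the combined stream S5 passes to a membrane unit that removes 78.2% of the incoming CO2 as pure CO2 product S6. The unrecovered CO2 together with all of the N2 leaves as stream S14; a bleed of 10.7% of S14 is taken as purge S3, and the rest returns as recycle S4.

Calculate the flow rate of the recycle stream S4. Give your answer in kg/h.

601.1 kg/h

N2 enters only via S1 and leaves only via the purge: 450×0.135 = 0.107×(N2 in S14), and the membrane unit passes all N2, so N2 in S5 = N2 in S14 = 567.76 kg/h.
CO2 in S5: m_A = 450×0.865 + (1−0.107)·(1−0.782)·m_A, so m_A = 389.25/0.8053 = 483.34 kg/h.
S14 = (1−0.782)×483.34 + 567.76 = 673.13 kg/h.
Recycle S4 = (1−0.107)×673.13 = 601.1 kg/h.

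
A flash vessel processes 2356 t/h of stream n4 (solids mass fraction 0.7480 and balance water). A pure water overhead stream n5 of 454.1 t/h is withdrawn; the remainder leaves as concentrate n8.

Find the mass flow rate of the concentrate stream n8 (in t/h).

Concentrate = 2356 − 454.1 = 1901.9 t/h.

1902 t/h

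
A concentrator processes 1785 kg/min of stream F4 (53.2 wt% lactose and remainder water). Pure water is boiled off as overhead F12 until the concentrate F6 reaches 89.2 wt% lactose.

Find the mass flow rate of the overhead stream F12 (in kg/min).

720.4 kg/min

lactose is conserved: 1785×0.532 = 949.62 kg/min all reports to the concentrate.
Concentrate = 949.62/(target fraction) = 1064.6 kg/min.
Overhead = 1785 − 1064.6 = 720.4 kg/min.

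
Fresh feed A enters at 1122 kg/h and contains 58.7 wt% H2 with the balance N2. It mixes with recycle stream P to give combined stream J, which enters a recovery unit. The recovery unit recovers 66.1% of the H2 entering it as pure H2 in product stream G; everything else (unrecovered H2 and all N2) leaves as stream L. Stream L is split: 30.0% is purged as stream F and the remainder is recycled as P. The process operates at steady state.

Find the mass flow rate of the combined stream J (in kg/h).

N2 enters only via A and leaves only via the purge: 1122×0.413 = 0.300×(N2 in L), and the recovery unit passes all N2, so N2 in J = N2 in L = 1544.6 kg/h.
H2 in J: m_A = 1122×0.587 + (1−0.300)·(1−0.661)·m_A, so m_A = 658.61/0.7627 = 863.53 kg/h.
J = 863.53 + 1544.6 = 2408.1 kg/h.

2408 kg/h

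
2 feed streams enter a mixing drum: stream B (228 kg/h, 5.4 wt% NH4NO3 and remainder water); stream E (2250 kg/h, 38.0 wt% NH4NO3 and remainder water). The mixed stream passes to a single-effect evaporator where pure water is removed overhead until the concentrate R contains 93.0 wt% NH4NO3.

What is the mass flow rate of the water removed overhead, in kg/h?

NH4NO3 entering = 228×0.054 + 2250×0.380 = 867.31 kg/h.
All NH4NO3 reports to R, so R = 867.31/0.930 = 932.59 kg/h.
Total feed = 2478 kg/h; overhead = 2478 − 932.59 = 1545.4 kg/h.

1545 kg/h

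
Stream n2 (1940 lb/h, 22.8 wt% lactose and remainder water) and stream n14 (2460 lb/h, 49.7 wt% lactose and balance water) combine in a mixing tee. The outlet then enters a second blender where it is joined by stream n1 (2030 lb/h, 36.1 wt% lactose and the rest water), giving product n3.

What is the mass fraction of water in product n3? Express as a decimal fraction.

Overall, product flow = 6430 lb/h.
water in = 1940×0.772 + 2460×0.503 + 2030×0.639 = 4032.2 lb/h.
water fraction in n3 = 0.6271.

0.6271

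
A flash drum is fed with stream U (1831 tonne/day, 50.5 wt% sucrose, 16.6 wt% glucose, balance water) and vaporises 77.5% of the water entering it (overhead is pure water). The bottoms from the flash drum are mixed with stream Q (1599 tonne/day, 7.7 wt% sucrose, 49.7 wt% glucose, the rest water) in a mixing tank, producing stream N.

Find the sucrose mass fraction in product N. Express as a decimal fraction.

0.3536

Vapour removed = 0.775×0.329×1831 = 466.86 tonne/day; concentrate = 1364.1 tonne/day.
sucrose reaching the mixer = 924.65 (from concentrate) + 1599×0.077 = 1047.8 tonne/day.
Product flow = 1364.1 + 1599 = 2963.1 tonne/day; sucrose fraction = 0.3536.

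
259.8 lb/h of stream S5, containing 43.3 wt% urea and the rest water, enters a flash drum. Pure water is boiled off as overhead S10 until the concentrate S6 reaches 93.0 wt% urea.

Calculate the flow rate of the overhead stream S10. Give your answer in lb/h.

138.8 lb/h

urea is conserved: 259.8×0.433 = 112.49 lb/h all reports to the concentrate.
Concentrate = 112.49/(target fraction) = 120.96 lb/h.
Overhead = 259.8 − 120.96 = 138.84 lb/h.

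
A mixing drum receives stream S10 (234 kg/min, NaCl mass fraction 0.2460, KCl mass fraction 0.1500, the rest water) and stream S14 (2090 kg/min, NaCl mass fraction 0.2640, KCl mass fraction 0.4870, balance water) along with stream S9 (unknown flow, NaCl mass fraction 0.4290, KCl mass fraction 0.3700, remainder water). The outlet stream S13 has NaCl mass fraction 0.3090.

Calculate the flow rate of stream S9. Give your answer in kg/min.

Let S9 be the unknown flow. Total out = 2324 + S9.
NaCl balance: 609.32 + 0.429·S9 = 0.309·(2324 + S9)
(0.429 − 0.309)·S9 = 0.309×2324 − 609.32 = 108.79
S9 = 108.79 / 0.120 = 906.6 kg/min

906.6 kg/min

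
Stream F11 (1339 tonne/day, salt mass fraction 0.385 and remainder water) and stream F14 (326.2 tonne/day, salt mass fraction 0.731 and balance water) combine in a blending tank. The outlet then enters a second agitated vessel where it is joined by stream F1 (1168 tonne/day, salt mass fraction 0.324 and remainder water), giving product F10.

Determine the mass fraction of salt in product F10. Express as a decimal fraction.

Overall, product flow = 2833.2 tonne/day.
salt in = 1339×0.385 + 326.2×0.731 + 1168×0.324 = 1132.4 tonne/day.
salt fraction in F10 = 0.400.

0.400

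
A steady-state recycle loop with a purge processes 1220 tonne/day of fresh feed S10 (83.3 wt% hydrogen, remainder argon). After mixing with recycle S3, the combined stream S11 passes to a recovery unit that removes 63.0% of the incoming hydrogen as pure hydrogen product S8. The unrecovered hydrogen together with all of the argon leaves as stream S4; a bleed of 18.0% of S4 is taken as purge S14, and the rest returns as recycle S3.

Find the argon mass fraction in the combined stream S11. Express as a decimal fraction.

argon enters only via S10 and leaves only via the purge: 1220×0.167 = 0.180×(argon in S4), and the recovery unit passes all argon, so argon in S11 = argon in S4 = 1131.9 tonne/day.
hydrogen in S11: m_A = 1220×0.833 + (1−0.180)·(1−0.630)·m_A, so m_A = 1016.3/0.6966 = 1458.9 tonne/day.
S11 = 1458.9 + 1131.9 = 2590.8 tonne/day.
argon fraction in S11 = 1131.9/2590.8 = 0.437.

0.437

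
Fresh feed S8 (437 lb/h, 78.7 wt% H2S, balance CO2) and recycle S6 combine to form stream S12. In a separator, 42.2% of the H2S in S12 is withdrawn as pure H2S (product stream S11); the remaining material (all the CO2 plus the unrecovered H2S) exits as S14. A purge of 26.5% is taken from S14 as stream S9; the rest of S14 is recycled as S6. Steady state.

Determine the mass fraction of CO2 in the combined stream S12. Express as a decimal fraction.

0.370

CO2 enters only via S8 and leaves only via the purge: 437×0.213 = 0.265×(CO2 in S14), and the separator passes all CO2, so CO2 in S12 = CO2 in S14 = 351.25 lb/h.
H2S in S12: m_A = 437×0.787 + (1−0.265)·(1−0.422)·m_A, so m_A = 343.92/0.5752 = 597.94 lb/h.
S12 = 597.94 + 351.25 = 949.19 lb/h.
CO2 fraction in S12 = 351.25/949.19 = 0.370.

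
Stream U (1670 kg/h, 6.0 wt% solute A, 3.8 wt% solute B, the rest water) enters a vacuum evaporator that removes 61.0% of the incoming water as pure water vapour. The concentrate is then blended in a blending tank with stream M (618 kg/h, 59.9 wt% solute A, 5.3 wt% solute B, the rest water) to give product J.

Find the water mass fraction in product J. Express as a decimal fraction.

Vapour removed = 0.610×0.902×1670 = 918.87 kg/h; concentrate = 751.13 kg/h.
water reaching the mixer = 587.47 (from concentrate) + 618×0.348 = 802.54 kg/h.
Product flow = 751.13 + 618 = 1369.1 kg/h; water fraction = 0.586.

0.586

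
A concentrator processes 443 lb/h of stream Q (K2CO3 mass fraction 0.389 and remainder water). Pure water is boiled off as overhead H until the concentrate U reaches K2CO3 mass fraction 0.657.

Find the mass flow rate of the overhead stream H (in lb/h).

180.7 lb/h

K2CO3 is conserved: 443×0.389 = 172.33 lb/h all reports to the concentrate.
Concentrate = 172.33/(target fraction) = 262.29 lb/h.
Overhead = 443 − 262.29 = 180.71 lb/h.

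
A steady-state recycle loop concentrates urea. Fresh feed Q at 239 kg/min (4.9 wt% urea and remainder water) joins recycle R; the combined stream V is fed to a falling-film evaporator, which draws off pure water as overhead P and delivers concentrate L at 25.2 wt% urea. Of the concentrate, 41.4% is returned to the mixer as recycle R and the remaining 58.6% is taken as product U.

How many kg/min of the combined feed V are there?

Overall urea balance (none leaves overhead): urea in fresh feed = urea in product, i.e. 239×0.049 = (1−0.414)·L·0.252.
L = 11.711/(0.252×0.586) = 79.304 kg/min.
Recycle R = 0.414×79.304 = 32.832 kg/min.
Combined feed V = 239 + 32.832 = 271.83 kg/min.

271.8 kg/min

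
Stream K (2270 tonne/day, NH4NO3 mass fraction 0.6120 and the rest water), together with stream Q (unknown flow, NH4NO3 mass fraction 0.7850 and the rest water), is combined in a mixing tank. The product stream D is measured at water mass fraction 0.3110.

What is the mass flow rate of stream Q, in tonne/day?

1821 tonne/day

Let Q be the unknown flow. Total out = 2270 + Q.
water balance: 880.76 + 0.215·Q = 0.311·(2270 + Q)
(0.215 − 0.311)·Q = 0.311×2270 − 880.76 = -174.79
Q = -174.79 / -0.096 = 1820.7 tonne/day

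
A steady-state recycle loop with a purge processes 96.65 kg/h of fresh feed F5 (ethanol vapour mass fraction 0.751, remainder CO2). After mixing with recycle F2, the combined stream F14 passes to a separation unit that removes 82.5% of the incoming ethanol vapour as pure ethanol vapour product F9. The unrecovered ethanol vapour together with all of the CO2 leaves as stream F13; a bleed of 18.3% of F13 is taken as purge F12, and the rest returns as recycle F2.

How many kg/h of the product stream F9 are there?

ethanol vapour in F14: m_A = 96.65×0.751 + (1−0.183)·(1−0.825)·m_A, so m_A = 72.584/0.8570 = 84.693 kg/h.
Product F9 = 0.825×84.693 = 69.872 kg/h.

69.87 kg/h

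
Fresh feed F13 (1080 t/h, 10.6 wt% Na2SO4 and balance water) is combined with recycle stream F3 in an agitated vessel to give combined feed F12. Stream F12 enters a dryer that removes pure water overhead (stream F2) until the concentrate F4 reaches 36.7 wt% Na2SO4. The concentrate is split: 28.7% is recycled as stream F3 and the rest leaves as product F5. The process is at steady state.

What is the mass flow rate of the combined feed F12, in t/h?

Overall Na2SO4 balance (none leaves overhead): Na2SO4 in fresh feed = Na2SO4 in product, i.e. 1080×0.106 = (1−0.287)·F4·0.367.
F4 = 114.48/(0.367×0.713) = 437.5 t/h.
Recycle F3 = 0.287×437.5 = 125.56 t/h.
Combined feed F12 = 1080 + 125.56 = 1205.6 t/h.

1206 t/h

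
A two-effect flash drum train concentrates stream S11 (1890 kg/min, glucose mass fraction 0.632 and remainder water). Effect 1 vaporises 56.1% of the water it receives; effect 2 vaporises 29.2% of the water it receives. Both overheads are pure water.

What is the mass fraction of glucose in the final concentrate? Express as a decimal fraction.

0.847

water in feed = 1890×0.368 = 695.52 kg/min.
After stage 1: water left = (1−0.561)×695.52 = 305.33; stream total = 1499.8 kg/min.
After stage 2: water left = (1−0.292)×305.33 = 216.18; final concentrate = 1410.7 kg/min.
glucose fraction = 1194.5/1410.7 = 0.847.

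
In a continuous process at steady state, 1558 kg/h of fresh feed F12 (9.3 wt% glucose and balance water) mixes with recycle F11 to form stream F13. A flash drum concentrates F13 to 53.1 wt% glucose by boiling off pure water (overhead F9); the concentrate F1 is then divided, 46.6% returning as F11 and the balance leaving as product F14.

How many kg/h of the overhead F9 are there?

Overall glucose balance (none leaves overhead): glucose in fresh feed = glucose in product, i.e. 1558×0.093 = (1−0.466)·F1·0.531.
F1 = 144.89/(0.531×0.534) = 510.99 kg/h.
Recycle F11 = 0.466×510.99 = 238.12 kg/h.
Combined feed F13 = 1558 + 238.12 = 1796.1 kg/h.
Overhead F9 = F13 − F1 = 1796.1 − 510.99 = 1285.1 kg/h.

1285 kg/h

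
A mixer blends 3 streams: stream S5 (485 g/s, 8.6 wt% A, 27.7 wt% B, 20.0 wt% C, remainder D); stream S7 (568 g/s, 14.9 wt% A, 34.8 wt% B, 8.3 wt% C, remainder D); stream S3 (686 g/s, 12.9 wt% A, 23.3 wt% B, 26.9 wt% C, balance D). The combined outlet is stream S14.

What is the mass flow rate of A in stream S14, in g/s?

214.8 g/s

A out = A in = 485×0.086 + 568×0.149 + 686×0.129 = 214.84 g/s.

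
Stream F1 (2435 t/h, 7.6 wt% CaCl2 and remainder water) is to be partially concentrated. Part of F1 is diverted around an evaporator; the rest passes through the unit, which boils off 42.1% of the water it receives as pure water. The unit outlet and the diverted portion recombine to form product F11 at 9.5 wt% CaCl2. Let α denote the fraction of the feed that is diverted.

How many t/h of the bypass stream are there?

1183 t/h

All 2435×0.076 = 185.06 t/h of CaCl2 reaches F11, so F11 = 185.06/0.095 = 1948 t/h and vapour = 487 t/h.
The evaporator receives (1−α)·2435 of feed at 0.924 water and removes 0.421 of that water:
0.421×0.924×(1−α)×2435 = 487
(1−α) = 487/947.22 = 0.5141;  α = 0.4859.
Bypass flow = 0.4859×2435 = 1183.1 t/h.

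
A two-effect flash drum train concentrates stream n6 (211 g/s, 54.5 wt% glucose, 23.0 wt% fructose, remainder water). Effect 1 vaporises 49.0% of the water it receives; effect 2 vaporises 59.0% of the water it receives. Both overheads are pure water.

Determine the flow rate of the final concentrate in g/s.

173.5 g/s

water in feed = 211×0.225 = 47.475 g/s.
After stage 1: water left = (1−0.490)×47.475 = 24.212; stream total = 187.74 g/s.
After stage 2: water left = (1−0.590)×24.212 = 9.927; final concentrate = 173.45 g/s.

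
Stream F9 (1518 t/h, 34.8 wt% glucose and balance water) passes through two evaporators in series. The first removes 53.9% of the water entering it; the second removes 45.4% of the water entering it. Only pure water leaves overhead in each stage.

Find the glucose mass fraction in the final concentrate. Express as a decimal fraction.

water in feed = 1518×0.652 = 989.74 t/h.
After stage 1: water left = (1−0.539)×989.74 = 456.27; stream total = 984.53 t/h.
After stage 2: water left = (1−0.454)×456.27 = 249.12; final concentrate = 777.39 t/h.
glucose fraction = 528.26/777.39 = 0.680.

0.680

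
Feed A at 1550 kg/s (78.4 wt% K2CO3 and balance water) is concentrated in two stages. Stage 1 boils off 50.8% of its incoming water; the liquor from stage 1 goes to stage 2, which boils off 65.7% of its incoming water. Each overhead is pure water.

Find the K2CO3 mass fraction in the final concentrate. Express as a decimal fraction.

0.956

water in feed = 1550×0.216 = 334.8 kg/s.
After stage 1: water left = (1−0.508)×334.8 = 164.72; stream total = 1379.9 kg/s.
After stage 2: water left = (1−0.657)×164.72 = 56.5; final concentrate = 1271.7 kg/s.
K2CO3 fraction = 1215.2/1271.7 = 0.956.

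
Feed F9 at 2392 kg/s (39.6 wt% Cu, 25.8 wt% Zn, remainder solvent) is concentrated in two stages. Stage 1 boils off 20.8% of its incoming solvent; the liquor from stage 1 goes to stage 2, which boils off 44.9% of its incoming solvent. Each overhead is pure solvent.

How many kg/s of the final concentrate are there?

1926 kg/s

solvent in feed = 2392×0.346 = 827.63 kg/s.
After stage 1: solvent left = (1−0.208)×827.63 = 655.48; stream total = 2219.9 kg/s.
After stage 2: solvent left = (1−0.449)×655.48 = 361.17; final concentrate = 1925.5 kg/s.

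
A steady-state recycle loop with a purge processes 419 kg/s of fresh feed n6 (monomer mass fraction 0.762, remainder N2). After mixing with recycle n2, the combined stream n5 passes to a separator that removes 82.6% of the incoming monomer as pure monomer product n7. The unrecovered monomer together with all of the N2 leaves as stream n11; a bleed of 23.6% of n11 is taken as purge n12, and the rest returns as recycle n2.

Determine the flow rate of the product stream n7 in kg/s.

monomer in n5: m_A = 419×0.762 + (1−0.236)·(1−0.826)·m_A, so m_A = 319.28/0.8671 = 368.23 kg/s.
Product n7 = 0.826×368.23 = 304.16 kg/s.

304.2 kg/s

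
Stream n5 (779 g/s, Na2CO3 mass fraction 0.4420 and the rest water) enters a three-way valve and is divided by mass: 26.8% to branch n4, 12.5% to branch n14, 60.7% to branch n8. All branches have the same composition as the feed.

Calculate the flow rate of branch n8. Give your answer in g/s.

Branch n8 flow = 0.607×779 = 472.85 g/s.

472.9 g/s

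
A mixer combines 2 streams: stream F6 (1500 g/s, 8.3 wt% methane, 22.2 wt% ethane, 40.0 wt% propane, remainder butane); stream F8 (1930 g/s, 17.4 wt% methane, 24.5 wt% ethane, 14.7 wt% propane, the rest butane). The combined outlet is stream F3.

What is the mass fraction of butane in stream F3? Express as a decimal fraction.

0.373

Total flow out = 1500 + 1930 = 3430 g/s.
butane in = 1500×0.295 + 1930×0.434 = 1280.1 g/s.
butane mass fraction in F3 = 1280.1/3430 = 0.373.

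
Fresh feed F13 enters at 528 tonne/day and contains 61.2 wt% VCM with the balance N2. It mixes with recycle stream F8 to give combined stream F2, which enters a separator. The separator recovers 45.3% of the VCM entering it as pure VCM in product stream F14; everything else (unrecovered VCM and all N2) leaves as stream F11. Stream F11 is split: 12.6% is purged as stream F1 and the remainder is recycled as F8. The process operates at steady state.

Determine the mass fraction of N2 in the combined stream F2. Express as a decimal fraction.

0.7242

N2 enters only via F13 and leaves only via the purge: 528×0.388 = 0.126×(N2 in F11), and the separator passes all N2, so N2 in F2 = N2 in F11 = 1625.9 tonne/day.
VCM in F2: m_A = 528×0.612 + (1−0.126)·(1−0.453)·m_A, so m_A = 323.14/0.5219 = 619.13 tonne/day.
F2 = 619.13 + 1625.9 = 2245 tonne/day.
N2 fraction in F2 = 1625.9/2245 = 0.7242.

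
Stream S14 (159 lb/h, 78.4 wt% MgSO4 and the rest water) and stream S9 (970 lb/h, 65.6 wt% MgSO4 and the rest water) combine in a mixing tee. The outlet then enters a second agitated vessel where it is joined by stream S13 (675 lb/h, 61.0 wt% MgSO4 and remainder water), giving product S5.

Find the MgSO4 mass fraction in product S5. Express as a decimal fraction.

0.650

Overall, product flow = 1804 lb/h.
MgSO4 in = 159×0.784 + 970×0.656 + 675×0.610 = 1172.7 lb/h.
MgSO4 fraction in S5 = 0.650.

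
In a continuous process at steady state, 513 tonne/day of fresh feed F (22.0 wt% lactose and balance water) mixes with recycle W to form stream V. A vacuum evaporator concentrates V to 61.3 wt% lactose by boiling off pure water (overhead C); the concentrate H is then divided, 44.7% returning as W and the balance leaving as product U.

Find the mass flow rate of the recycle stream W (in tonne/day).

148.8 tonne/day

Overall lactose balance (none leaves overhead): lactose in fresh feed = lactose in product, i.e. 513×0.220 = (1−0.447)·H·0.613.
H = 112.86/(0.613×0.553) = 332.93 tonne/day.
Recycle W = 0.447×332.93 = 148.82 tonne/day.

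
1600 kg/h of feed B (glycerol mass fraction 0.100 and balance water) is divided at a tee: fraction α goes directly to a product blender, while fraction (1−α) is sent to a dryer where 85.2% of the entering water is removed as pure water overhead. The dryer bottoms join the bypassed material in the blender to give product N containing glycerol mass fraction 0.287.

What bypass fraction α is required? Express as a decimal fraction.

0.150

All 1600×0.100 = 160 kg/h of glycerol reaches N, so N = 160/0.287 = 557.49 kg/h and vapour = 1042.5 kg/h.
The evaporator receives (1−α)·1600 of feed at 0.900 water and removes 0.852 of that water:
0.852×0.900×(1−α)×1600 = 1042.5
(1−α) = 1042.5/1226.9 = 0.8497;  α = 0.1503.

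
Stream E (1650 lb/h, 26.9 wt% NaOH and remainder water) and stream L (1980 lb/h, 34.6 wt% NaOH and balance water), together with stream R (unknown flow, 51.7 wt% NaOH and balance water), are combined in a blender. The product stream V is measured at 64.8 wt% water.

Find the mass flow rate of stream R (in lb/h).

902 lb/h

Let R be the unknown flow. Total out = 3630 + R.
water balance: 2501.1 + 0.483·R = 0.648·(3630 + R)
(0.483 − 0.648)·R = 0.648×3630 − 2501.1 = -148.83
R = -148.83 / -0.165 = 902 lb/h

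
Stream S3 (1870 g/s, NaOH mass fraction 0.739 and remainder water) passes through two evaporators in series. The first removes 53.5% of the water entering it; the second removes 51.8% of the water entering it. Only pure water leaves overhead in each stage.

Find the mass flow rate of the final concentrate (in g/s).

1491 g/s

water in feed = 1870×0.261 = 488.07 g/s.
After stage 1: water left = (1−0.535)×488.07 = 226.95; stream total = 1608.9 g/s.
After stage 2: water left = (1−0.518)×226.95 = 109.39; final concentrate = 1491.3 g/s.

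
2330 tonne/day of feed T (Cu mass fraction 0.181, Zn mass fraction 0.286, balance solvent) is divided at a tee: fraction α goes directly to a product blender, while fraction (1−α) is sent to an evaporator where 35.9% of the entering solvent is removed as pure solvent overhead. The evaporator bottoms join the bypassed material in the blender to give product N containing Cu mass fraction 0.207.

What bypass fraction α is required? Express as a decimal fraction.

0.344

All 2330×0.181 = 421.73 tonne/day of Cu reaches N, so N = 421.73/0.207 = 2037.3 tonne/day and vapour = 292.66 tonne/day.
The evaporator receives (1−α)·2330 of feed at 0.533 solvent and removes 0.359 of that solvent:
0.359×0.533×(1−α)×2330 = 292.66
(1−α) = 292.66/445.84 = 0.6564;  α = 0.3436.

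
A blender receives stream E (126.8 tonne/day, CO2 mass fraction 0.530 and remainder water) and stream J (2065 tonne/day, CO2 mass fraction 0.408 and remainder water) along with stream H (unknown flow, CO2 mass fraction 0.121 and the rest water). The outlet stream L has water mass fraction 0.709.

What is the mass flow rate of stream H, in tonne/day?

1599 tonne/day

Let H be the unknown flow. Total out = 2191.8 + H.
water balance: 1282.1 + 0.879·H = 0.709·(2191.8 + H)
(0.879 − 0.709)·H = 0.709×2191.8 − 1282.1 = 271.91
H = 271.91 / 0.170 = 1599.5 tonne/day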